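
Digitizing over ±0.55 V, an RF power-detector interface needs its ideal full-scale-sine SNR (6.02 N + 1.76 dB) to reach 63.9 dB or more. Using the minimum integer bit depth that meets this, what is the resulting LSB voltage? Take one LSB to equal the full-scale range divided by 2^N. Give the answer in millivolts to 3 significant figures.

The full-scale span is 0.55 − (-0.55) = 1.1 V.
N ≥ (63.9 − 1.76)/6.02 = 10.322 → N_min = 11.
LSB = 1.1 V ÷ 2^11 = 1.1/2048 V = 0.537 mV.

0.537 mV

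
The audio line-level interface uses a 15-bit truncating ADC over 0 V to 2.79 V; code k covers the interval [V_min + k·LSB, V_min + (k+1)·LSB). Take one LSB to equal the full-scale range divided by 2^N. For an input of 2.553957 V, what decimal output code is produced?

Range is 2.79 V. LSB = 2.79 V / 2^15 ≈ 85.14 µV.
code = ⌊(V_in − V_min)/LSB⌋ = ⌊(V_in − V_min) × 2^15 / range⌋
     = ⌊(2.553957 − (0)) × 32768 / 2.79⌋ = ⌊2.553957 × 32768/2.79⌋
     = ⌊29995.721⌋ = 29995.

29995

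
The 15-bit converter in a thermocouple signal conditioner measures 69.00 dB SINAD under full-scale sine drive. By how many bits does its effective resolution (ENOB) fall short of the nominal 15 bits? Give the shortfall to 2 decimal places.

Effective bits = (69.00 − 1.76)/6.02 = 11.1694.
Lost resolution: 15 − 11.1694 = 3.8306 bits.

3.83 bits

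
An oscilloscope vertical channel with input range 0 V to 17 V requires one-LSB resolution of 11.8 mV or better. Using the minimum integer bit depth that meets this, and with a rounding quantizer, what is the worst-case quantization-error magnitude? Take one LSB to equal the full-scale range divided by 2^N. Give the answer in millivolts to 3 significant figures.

V_FS = 17 V.
Need 2^N ≥ 17 V / 11.8 mV = 1441 → N_min = 11.
LSB = 17 V ÷ 2^11 = 17/2048 V = 8.3008 mV.
|e|_max = LSB/2 = 4.15 mV.

4.15 mV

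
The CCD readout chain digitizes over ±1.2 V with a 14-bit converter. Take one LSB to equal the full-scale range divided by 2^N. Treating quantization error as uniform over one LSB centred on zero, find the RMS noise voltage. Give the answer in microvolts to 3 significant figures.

42.3 µV

Full-scale range = 1.2 V − (-1.2 V) = 2.4 V.
LSB = 2.4 V ÷ 2^14 = 2.4/16384 V = 146.48 µV.
For a uniform distribution on [−LSB/2, +LSB/2], V_rms = LSB/√12 = 146.48 µV/3.4641 = 42.3 µV.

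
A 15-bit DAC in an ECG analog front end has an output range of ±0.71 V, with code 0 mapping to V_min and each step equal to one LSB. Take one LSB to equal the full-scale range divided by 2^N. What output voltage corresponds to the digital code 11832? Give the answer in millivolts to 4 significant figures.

Span: 0.71 V − (-0.71 V) = 1.42 V. LSB = 1.42 V / 2^15.
V_out = -0.71 + 11832 × (1.42/32768) V
      = -0.71 V + 0.512739 V = -0.197261 V.

-197.3 mV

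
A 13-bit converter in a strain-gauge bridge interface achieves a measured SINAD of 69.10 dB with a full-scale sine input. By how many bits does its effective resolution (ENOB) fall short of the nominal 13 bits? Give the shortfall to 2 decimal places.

N_eff = (69.10 − 1.76)/6.02 = 11.1860 bits.
Lost resolution: 13 − 11.1860 = 1.8140 bits.

1.81 bits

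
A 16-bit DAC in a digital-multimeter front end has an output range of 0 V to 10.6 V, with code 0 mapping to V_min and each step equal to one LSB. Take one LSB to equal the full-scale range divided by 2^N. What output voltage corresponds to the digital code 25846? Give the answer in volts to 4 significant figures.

Span = 10.6 V. LSB = 10.6 V / 2^16.
Output = V_min + (25846/65536) × range = 0 + 0.394379 × 10.6 V
      = 0 V + 4.18041 V = 4.18041 V.

4.180 V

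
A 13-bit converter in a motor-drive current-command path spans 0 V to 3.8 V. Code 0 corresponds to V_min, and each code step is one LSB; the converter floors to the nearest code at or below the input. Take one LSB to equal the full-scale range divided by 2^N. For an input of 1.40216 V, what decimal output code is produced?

V_FS = 3.8 V. LSB = 3.8 V / 2^13 ≈ 463.9 µV.
code = ⌊(V_in − V_min)/LSB⌋ = ⌊(V_in − V_min) × 2^13 / range⌋
     = ⌊(1.40216 − (0)) × 8192 / 3.8⌋ = ⌊1.40216 × 8192/3.8⌋
     = ⌊3022.762⌋ = 3022.

3022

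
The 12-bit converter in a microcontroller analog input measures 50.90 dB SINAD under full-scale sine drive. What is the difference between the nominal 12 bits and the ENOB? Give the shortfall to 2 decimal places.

3.84 bits

Effective bits = (50.90 − 1.76)/6.02 = 8.1628.
Shortfall = 12 − 8.1628 = 3.8372 bits.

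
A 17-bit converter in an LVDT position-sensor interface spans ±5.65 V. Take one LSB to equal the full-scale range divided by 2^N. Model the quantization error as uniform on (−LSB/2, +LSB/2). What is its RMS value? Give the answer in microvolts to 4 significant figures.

Full-scale range = 5.65 V − (-5.65 V) = 11.3 V.
LSB = 11.3 V ÷ 2^17 = 11.3/131072 V = 86.2122 µV.
σ_q = LSB/√12 = 86.2122 µV/3.4641 = 24.89 µV.

24.89 µV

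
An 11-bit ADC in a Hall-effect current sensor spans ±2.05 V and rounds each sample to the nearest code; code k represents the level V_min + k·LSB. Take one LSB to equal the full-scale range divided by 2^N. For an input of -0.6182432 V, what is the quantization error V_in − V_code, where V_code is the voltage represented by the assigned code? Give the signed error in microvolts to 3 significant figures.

Full-scale range = 2.05 V − (-2.05 V) = 4.1 V. LSB = 4.1 V / 2^11 ≈ 2.002 mV.
Position in LSBs: (-0.6182432 − (-2.05)) × 2048/4.1 = 715.1800; rounding gives k = 715.
Reconstructed level: -2.05 + 715 × 4.1/2048 V = -0.6186035156 V.
e = -0.6182432 − (-0.6186035156) = +360 µV.

+360 µV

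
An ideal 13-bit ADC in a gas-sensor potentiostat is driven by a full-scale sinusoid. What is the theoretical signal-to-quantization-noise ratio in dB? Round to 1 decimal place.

80.0 dB

6.02(13) + 1.76 = 78.26 + 1.76 = 80.02 dB.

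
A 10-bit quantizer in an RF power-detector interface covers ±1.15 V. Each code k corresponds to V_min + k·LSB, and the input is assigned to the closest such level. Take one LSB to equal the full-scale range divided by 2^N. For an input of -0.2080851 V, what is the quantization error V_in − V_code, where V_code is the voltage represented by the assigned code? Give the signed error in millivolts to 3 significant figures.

+0.802 mV

Range = 1.15 − (-1.15) = 2.3 V. LSB = 2.3 V / 2^10 ≈ 2.246 mV.
(-0.2080851 − (-1.15)) / LSB = 0.9419149 × 1024/2.3 = 419.3569. Nearest integer: k = 419.
V_code = -1.15 + (419/1024) × 2.3 = -0.2088867188 V.
Error = V_in − V_code = -0.2080851 − (-0.2088867188) = +0.802 mV.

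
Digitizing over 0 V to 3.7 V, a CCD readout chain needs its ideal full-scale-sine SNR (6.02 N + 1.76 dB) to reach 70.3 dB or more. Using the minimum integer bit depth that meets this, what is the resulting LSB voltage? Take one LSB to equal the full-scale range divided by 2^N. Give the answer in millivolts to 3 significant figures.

V_FS = 3.7 V.
6.02 N + 1.76 ≥ 70.3 gives N ≥ 11.385, so the minimum integer is 12.
LSB = 3.7 V / 2^12 = 0.903 mV.

0.903 mV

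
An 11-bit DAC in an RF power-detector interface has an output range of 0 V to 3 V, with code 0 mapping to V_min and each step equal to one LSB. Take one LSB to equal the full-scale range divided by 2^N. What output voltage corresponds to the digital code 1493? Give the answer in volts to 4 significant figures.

2.187 V

V_FS = 3 V. LSB = 3 V / 2^11.
V_out = V_min + code × LSB = 0 V + 1493 × 3 V / 2048
      = 0 + 2.18701 = 2.18701 V.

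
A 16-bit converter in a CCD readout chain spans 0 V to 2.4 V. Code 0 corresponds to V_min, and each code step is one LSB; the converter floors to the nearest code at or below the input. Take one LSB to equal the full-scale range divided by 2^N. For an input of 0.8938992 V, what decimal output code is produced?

24409

Span = 2.4 V. LSB = 2.4 V / 2^16 ≈ 36.62 µV.
(V_in − V_min) × 2^16/range = (0.8938992 − (0)) × 65536/2.4 = 24409.407.
Floor → code = 24409.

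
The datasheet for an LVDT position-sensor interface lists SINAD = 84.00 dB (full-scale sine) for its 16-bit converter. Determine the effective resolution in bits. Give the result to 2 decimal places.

13.66 bits

ENOB = (SINAD − 1.76) / 6.02 = (84.00 − 1.76) / 6.02 = 82.24 / 6.02 = 13.6611.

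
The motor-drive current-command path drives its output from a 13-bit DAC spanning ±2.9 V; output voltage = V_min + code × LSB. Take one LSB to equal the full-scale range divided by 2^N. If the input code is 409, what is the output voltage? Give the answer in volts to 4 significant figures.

-2.610 V

The full-scale span is 2.9 − (-2.9) = 5.8 V. LSB = 5.8 V / 2^13.
V_out = V_min + code × LSB = -2.9 V + 409 × 5.8 V / 8192
      = -2.9 + 0.289575 = -2.61042 V.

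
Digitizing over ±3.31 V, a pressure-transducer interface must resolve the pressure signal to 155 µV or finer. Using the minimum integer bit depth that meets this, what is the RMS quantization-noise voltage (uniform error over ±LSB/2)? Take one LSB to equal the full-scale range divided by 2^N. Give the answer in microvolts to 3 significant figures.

29.2 µV

Range = 3.31 − (-3.31) = 6.62 V.
Need 2^N ≥ 6.62 V / 155 µV = 42710 → N_min = 16.
One LSB is 6.62 V / 65536 = 101.01 µV.
RMS noise = LSB/√12 = 29.2 µV.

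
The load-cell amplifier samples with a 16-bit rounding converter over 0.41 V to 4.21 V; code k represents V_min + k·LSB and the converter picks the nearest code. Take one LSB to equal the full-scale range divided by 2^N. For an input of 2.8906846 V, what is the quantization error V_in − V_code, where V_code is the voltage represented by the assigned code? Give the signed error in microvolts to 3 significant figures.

Span: 4.21 V − (0.41 V) = 3.8 V. LSB = 3.8 V / 2^16 ≈ 57.98 µV.
(V_in − V_min)/LSB = (2.8906846 − (0.41)) × 65536/3.8 = 42782.6700 → nearest code k = 42783.
V_code = V_min + k × range/2^16 = 0.41 + 42783 × 3.8/65536 = 2.8907037354 V.
V_in − V_code = 2.8906846 − (2.8907037354) = −19.1 µV.

−19.1 µV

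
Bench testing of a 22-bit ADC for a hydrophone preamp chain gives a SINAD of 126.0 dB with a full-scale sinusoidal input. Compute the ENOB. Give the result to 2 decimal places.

20.64 bits

ENOB = (SINAD − 1.76) / 6.02 = (126.0 − 1.76) / 6.02 = 124.24 / 6.02 = 20.6379.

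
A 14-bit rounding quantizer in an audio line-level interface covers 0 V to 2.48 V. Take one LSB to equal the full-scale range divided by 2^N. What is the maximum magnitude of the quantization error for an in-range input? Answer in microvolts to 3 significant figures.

Span = 2.48 V.
One LSB is 2.48 V / 16384 = 151.37 µV.
A rounding quantizer has |error| ≤ LSB/2 = 75.7 µV.

75.7 µV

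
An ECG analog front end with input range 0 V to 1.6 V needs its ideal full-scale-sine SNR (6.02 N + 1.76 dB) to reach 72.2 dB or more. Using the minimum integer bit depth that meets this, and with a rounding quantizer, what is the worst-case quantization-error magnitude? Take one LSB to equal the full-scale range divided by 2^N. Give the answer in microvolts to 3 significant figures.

V_FS = 1.6 V.
Solving 6.02 N ≥ 72.2 − 1.76: N ≥ 11.701. Round up → N = 12.
Step size = 1.6/4096 V = 390.63 µV.
Max error for round-to-nearest is LSB/2 = 195 µV.

195 µV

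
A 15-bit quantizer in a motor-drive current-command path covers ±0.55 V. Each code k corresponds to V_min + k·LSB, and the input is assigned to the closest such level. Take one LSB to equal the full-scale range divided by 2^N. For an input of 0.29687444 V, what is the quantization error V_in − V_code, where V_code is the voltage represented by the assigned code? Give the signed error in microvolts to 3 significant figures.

Full-scale range = 0.55 V − (-0.55 V) = 1.1 V. LSB = 1.1 V / 2^15 ≈ 33.57 µV.
(V_in − V_min)/LSB = (0.29687444 − (-0.55)) × 32768/1.1 = 25227.6197 → nearest code k = 25228.
V_code = -0.55 + (25228/32768) × 1.1 = 0.29688720703 V.
V_in − V_code = 0.29687444 − (0.29688720703) = −12.8 µV.

−12.8 µV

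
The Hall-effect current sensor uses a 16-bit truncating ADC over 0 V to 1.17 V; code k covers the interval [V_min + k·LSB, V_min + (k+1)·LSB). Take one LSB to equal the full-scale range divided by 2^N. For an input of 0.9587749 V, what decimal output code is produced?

53704

Range is 1.17 V. LSB = 1.17 V / 2^16 ≈ 17.85 µV.
V_in − V_min = 0.9587749 − (0) = 0.9587749 V.
Divide by LSB: 0.9587749 × 65536/1.17 = 53704.5059.
Truncating gives code 53704.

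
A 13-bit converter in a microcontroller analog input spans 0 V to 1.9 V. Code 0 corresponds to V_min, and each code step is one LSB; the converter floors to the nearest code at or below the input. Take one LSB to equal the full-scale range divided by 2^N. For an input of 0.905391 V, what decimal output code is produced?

3903

Range is 1.9 V. LSB = 1.9 V / 2^13 ≈ 231.9 µV.
code = ⌊(V_in − V_min)/LSB⌋ = ⌊(V_in − V_min) × 2^13 / range⌋
     = ⌊(0.905391 − (0)) × 8192 / 1.9⌋ = ⌊0.905391 × 8192/1.9⌋
     = ⌊3903.665⌋ = 3903.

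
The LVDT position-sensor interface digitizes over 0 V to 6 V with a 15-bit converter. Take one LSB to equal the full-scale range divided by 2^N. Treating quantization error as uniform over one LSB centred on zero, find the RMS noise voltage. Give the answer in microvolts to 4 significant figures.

Range is 6 V.
Step size = 6/32768 V = 183.105 µV.
For a uniform distribution on [−LSB/2, +LSB/2], V_rms = LSB/√12 = 183.105 µV/3.4641 = 52.86 µV.

52.86 µV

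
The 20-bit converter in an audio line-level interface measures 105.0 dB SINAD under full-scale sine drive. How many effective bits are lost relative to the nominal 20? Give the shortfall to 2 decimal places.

ENOB = (SINAD − 1.76)/6.02 = (105.0 − 1.76)/6.02 = 17.1495 bits.
20 − 17.1495 = 2.85 bits below nominal.

2.85 bits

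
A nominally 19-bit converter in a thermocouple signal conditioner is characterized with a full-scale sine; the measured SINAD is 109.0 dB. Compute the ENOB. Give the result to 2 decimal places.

17.81 bits

ENOB = (109.0 − 1.76)/6.02 = 17.8140 bits.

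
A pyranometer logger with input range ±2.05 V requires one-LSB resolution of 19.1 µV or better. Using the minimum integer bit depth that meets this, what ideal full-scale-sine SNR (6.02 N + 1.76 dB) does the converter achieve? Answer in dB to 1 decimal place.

Range = 2.05 − (-2.05) = 4.1 V.
Levels needed ≥ 4.1/19.1 µV = 214700. 2^18 = 262144 suffices, so N_min = 18.
SNR = 6.02 × 18 + 1.76 = 110.12 dB.

110.1 dB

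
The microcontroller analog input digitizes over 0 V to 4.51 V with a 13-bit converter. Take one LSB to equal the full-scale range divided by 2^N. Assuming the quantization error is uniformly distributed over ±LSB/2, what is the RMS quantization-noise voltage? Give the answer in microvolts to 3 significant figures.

Span = 4.51 V.
Step size = 4.51/8192 V = 0.55054 mV.
RMS of a uniform error over width LSB is LSB/√12 = 159 µV.

159 µV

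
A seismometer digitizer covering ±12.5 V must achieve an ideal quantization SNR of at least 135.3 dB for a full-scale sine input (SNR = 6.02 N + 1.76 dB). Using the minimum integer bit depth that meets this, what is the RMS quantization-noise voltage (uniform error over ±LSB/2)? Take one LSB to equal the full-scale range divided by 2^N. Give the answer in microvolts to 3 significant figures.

Span: 12.5 V − (-12.5 V) = 25 V.
6.02 N + 1.76 ≥ 135.3 gives N ≥ 22.183, so the minimum integer is 23.
Step size = 25/8388608 V = 2.9802 µV.
σ_q = LSB/√12 = 2.9802 µV/3.4641 = 0.860 µV.

0.860 µV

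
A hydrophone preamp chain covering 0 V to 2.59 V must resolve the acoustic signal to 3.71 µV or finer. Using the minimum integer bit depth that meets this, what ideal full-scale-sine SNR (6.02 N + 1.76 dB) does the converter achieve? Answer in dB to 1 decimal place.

Span = 2.59 V.
2.59 V / 3.71 µV = 698100. Since 2^19 = 524288 and 2^20 = 1048576, N = 20.
SNR = 6.02 × 20 + 1.76 = 122.16 dB.

122.2 dB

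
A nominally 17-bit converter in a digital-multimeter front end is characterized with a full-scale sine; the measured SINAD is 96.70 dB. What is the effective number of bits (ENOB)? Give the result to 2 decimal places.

(96.70 − 1.76) / 6.02 = 94.94/6.02 = 15.7708 effective bits.

15.77 bits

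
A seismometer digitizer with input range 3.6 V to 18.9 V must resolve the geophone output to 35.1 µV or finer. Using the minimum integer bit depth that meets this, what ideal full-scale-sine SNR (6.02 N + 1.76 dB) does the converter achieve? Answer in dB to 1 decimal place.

Range = 18.9 − (3.6) = 15.3 V.
Need 2^N ≥ 15.3 V / 35.1 µV = 435900 → N_min = 19.
6.02(19) + 1.76 = 116.14 dB.

116.1 dB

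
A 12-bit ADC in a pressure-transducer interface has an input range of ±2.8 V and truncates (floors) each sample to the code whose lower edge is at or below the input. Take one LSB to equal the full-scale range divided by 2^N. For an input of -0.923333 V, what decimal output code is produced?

Full-scale range = 2.8 V − (-2.8 V) = 5.6 V. LSB = 5.6 V / 2^12 ≈ 1.367 mV.
(V_in − V_min) × 2^12/range = (-0.923333 − (-2.8)) × 4096/5.6 = 1372.648.
Floor → code = 1372.

1372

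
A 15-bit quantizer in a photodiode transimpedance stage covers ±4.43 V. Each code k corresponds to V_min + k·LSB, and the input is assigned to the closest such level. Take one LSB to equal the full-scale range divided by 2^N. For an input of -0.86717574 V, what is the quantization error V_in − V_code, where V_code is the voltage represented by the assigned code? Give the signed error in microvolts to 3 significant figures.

Range = 4.43 − (-4.43) = 8.86 V. LSB = 8.86 V / 2^15 ≈ 270.4 µV.
(-0.86717574 − (-4.43)) / LSB = 3.56282426 × 32768/8.86 = 13176.8200. Nearest integer: k = 13177.
V_code = V_min + k × range/2^15 = -4.43 + 13177 × 8.86/32768 = -0.86712707520 V.
e = -0.86717574 − (-0.86712707520) = −48.7 µV.

−48.7 µV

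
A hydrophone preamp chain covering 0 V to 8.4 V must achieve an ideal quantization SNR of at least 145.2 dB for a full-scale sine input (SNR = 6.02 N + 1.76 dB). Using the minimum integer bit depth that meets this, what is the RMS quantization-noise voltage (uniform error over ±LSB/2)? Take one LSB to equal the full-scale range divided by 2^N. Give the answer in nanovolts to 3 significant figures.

145 nV

Span = 8.4 V.
Solving 6.02 N ≥ 145.2 − 1.76: N ≥ 23.827. Round up → N = 24.
Step size = 8.4/16777216 V = 0.50068 µV.
V_rms = LSB/√12 = 145 nV.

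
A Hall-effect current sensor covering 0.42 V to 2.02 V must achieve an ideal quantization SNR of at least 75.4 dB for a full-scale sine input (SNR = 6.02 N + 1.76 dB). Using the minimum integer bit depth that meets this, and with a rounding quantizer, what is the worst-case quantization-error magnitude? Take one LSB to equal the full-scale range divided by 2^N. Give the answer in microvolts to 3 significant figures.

The full-scale span is 2.02 − (0.42) = 1.6 V.
Solving 6.02 N ≥ 75.4 − 1.76: N ≥ 12.233. Round up → N = 13.
LSB = 1.6 V / 2^13 = 195.31 µV.
Half an LSB is 97.7 µV.

97.7 µV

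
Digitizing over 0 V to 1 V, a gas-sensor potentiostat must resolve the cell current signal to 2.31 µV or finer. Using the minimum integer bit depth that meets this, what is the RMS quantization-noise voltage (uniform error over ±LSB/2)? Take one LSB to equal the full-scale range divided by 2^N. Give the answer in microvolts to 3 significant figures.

0.551 µV

Range is 1 V.
Need 2^N ≥ 1 V / 2.31 µV = 432900 → N_min = 19.
One LSB is 1 V / 524288 = 1.9073 µV.
σ_q = LSB/√12 = 1.9073 µV/3.4641 = 0.551 µV.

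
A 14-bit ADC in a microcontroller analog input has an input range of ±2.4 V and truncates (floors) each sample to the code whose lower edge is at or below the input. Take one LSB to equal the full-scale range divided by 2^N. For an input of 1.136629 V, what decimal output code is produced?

Full-scale range = 2.4 V − (-2.4 V) = 4.8 V. LSB = 4.8 V / 2^14 ≈ 293.0 µV.
code = ⌊(V_in − V_min)/LSB⌋ = ⌊(V_in − V_min) × 2^14 / range⌋
     = ⌊(1.136629 − (-2.4)) × 16384 / 4.8⌋ = ⌊3.536629 × 16384/4.8⌋
     = ⌊12071.694⌋ = 12071.

12071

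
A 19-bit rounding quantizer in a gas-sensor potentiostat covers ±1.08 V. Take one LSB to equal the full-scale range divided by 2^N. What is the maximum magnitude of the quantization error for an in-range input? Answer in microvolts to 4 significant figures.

Full-scale range = 1.08 V − (-1.08 V) = 2.16 V.
LSB = 2.16 V ÷ 2^19 = 2.16/524288 V = 4.11987 µV.
Worst-case error for round-to-nearest is half an LSB: 2.060 µV.

2.060 µV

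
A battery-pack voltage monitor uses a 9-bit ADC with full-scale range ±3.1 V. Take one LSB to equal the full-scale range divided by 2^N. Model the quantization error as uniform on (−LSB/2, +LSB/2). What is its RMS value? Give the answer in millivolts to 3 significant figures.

The full-scale span is 3.1 − (-3.1) = 6.2 V.
One LSB is 6.2 V / 512 = 12.109 mV.
σ_q = LSB/√12 = 12.109 mV/3.4641 = 3.50 mV.

3.50 mV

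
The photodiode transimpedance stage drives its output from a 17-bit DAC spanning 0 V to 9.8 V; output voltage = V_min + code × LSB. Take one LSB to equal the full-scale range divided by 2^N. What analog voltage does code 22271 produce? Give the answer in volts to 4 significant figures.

Full-scale range = 9.8 V. LSB = 9.8 V / 2^17.
V_out = 0 + 22271 × (9.8/131072) V
      = 0 V + 1.66516 V = 1.66516 V.

1.665 V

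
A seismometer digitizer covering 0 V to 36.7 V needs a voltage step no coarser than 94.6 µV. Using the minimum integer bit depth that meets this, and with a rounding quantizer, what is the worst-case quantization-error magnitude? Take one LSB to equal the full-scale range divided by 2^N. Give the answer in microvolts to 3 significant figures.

Span = 36.7 V.
Required number of levels: 36.7/94.6 µV = 387950; smallest N with 2^N ≥ that is 19.
LSB = 36.7 V ÷ 2^19 = 36.7/524288 V = 70.000 µV.
Half an LSB is 35.0 µV.

35.0 µV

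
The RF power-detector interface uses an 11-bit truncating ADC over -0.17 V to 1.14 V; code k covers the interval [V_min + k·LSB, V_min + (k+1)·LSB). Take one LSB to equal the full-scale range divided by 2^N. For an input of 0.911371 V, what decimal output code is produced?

1690

The full-scale span is 1.14 − (-0.17) = 1.31 V. LSB = 1.31 V / 2^11 ≈ 0.6396 mV.
V_in − V_min = 0.911371 − (-0.17) = 1.081371 V.
Divide by LSB: 1.081371 × 2048/1.31 = 1690.5708.
Truncating gives code 1690.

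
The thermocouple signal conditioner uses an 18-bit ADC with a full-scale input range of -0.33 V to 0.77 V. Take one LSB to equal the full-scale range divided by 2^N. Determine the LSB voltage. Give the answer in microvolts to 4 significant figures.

Full-scale range = 0.77 V − (-0.33 V) = 1.1 V.
Number of codes = 2^18 = 262144.
LSB = 1.1 V / 2^18 = 4.196 µV.

4.196 µV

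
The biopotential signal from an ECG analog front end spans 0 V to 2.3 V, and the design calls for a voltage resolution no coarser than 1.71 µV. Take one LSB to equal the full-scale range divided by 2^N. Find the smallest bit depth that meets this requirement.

21 bits

V_FS = 2.3 V.
2.3 V / 1.71 µV = 1.345e6. Since 2^20 = 1048576 and 2^21 = 2097152, N = 21.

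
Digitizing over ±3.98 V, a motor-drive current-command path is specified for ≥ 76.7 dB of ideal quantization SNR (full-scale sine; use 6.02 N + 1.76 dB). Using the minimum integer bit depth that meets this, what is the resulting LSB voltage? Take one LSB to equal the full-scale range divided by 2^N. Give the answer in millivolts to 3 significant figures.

Range = 3.98 − (-3.98) = 7.96 V.
N ≥ (76.7 − 1.76)/6.02 = 12.449 → N_min = 13.
LSB = 7.96 V / 2^13 = 0.972 mV.

0.972 mV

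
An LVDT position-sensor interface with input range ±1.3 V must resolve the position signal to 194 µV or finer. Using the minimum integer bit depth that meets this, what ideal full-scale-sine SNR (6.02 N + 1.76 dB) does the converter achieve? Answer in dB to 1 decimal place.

Span: 1.3 V − (-1.3 V) = 2.6 V.
2.6 V / 194 µV = 13400. Since 2^13 = 8192 and 2^14 = 16384, N = 14.
Ideal SNR at N = 14: 6.02·14 + 1.76 = 86.0 dB.

86.0 dB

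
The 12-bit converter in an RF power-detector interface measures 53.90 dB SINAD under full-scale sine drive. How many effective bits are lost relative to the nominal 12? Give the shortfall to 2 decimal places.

3.34 bits

ENOB = (SINAD − 1.76)/6.02 = (53.90 − 1.76)/6.02 = 8.6611 bits.
Shortfall = 12 − 8.6611 = 3.3389 bits.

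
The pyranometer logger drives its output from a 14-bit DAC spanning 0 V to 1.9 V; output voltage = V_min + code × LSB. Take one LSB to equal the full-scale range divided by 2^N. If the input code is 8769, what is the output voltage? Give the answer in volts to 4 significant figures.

1.017 V

V_FS = 1.9 V. LSB = 1.9 V / 2^14.
V_out = V_min + code × LSB = 0 V + 8769 × 1.9 V / 16384
      = 0 V + 1.01691 V = 1.01691 V.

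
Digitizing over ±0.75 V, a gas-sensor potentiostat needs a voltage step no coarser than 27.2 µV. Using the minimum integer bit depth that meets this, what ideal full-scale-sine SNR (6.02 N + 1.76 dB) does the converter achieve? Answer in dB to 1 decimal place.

98.1 dB

Range = 0.75 − (-0.75) = 1.5 V.
1.5 V / 27.2 µV = 55150. Since 2^15 = 32768 and 2^16 = 65536, N = 16.
6.02(16) + 1.76 = 98.08 dB.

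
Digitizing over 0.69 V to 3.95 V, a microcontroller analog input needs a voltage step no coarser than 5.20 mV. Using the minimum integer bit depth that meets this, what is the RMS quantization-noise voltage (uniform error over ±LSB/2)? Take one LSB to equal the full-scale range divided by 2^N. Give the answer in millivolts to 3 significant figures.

0.919 mV

Range = 3.95 − (0.69) = 3.26 V.
Required number of levels: 3.26/5.20 mV = 626.92; smallest N with 2^N ≥ that is 10.
Step size = 3.26/1024 V = 3.1836 mV.
V_rms = LSB/√12 = 0.919 mV.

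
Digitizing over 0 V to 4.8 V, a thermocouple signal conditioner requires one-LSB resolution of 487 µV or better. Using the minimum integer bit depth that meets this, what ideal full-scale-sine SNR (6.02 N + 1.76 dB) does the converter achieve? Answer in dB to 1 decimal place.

86.0 dB

V_FS = 4.8 V.
Levels needed ≥ 4.8/487 µV = 9856. 2^14 = 16384 suffices, so N_min = 14.
SNR = 6.02 × 14 + 1.76 = 86.04 dB.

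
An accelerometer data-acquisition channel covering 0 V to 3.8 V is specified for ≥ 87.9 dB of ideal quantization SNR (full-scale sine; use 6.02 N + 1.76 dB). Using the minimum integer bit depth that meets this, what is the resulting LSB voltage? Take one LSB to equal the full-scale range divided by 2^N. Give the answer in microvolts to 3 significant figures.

116 µV

V_FS = 3.8 V.
6.02 N + 1.76 ≥ 87.9 gives N ≥ 14.309, so the minimum integer is 15.
One LSB is 3.8 V / 32768 = 116 µV.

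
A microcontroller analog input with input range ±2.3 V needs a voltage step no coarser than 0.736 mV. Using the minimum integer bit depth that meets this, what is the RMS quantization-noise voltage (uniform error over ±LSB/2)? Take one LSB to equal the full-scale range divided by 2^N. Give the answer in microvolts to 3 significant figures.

Full-scale range = 2.3 V − (-2.3 V) = 4.6 V.
Levels needed ≥ 4.6/0.736 mV = 6250. 2^13 = 8192 suffices, so N_min = 13.
LSB = 4.6 V / 2^13 = 0.56152 mV.
σ_q = LSB/√12 = 0.56152 mV/3.4641 = 162 µV.

162 µV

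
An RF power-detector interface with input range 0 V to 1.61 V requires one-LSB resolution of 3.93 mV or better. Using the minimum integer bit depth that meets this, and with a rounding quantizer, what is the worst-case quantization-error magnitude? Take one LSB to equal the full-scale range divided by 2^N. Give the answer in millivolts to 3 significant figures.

Range is 1.61 V.
Required number of levels: 1.61/3.93 mV = 409.67; smallest N with 2^N ≥ that is 9.
Step size = 1.61/512 V = 3.1445 mV.
Half an LSB is 1.57 mV.

1.57 mV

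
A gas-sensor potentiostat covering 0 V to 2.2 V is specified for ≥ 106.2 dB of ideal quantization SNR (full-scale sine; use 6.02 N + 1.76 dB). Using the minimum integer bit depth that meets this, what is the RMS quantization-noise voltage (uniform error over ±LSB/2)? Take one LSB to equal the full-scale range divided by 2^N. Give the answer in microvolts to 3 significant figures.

V_FS = 2.2 V.
6.02 N + 1.76 ≥ 106.2 gives N ≥ 17.349, so the minimum integer is 18.
LSB = 2.2 V ÷ 2^18 = 2.2/262144 V = 8.3923 µV.
RMS noise = LSB/√12 = 2.42 µV.

2.42 µV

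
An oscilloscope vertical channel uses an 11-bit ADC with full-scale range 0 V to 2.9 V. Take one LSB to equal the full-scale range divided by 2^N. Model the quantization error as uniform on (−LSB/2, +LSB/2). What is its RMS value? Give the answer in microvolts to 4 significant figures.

408.8 µV

Span = 2.9 V.
One LSB is 2.9 V / 2048 = 1.41602 mV.
For a uniform distribution on [−LSB/2, +LSB/2], V_rms = LSB/√12 = 1.41602 mV/3.4641 = 408.8 µV.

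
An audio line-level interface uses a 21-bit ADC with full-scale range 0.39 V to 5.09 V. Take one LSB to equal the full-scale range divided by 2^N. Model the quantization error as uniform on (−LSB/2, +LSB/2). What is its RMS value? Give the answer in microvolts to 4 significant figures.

0.6470 µV

The full-scale span is 5.09 − (0.39) = 4.7 V.
LSB = 4.7 V ÷ 2^21 = 4.7/2097152 V = 2.24113 µV.
V_rms = LSB/√12 = 2.24113 µV / √12 = 0.6470 µV.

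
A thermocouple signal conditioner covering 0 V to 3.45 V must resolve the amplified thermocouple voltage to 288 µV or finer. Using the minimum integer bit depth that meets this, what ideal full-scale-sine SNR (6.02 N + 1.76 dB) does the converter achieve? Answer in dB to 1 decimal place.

Span = 3.45 V.
Levels needed ≥ 3.45/288 µV = 11980. 2^14 = 16384 suffices, so N_min = 14.
Ideal SNR at N = 14: 6.02·14 + 1.76 = 86.0 dB.

86.0 dB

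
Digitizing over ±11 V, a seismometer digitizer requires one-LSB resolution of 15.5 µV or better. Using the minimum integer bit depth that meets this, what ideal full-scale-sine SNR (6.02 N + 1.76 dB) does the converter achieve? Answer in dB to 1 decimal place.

Span: 11 V − (-11 V) = 22 V.
Required number of levels: 22/15.5 µV = 1.4194e6; smallest N with 2^N ≥ that is 21.
Ideal SNR at N = 21: 6.02·21 + 1.76 = 128.2 dB.

128.2 dB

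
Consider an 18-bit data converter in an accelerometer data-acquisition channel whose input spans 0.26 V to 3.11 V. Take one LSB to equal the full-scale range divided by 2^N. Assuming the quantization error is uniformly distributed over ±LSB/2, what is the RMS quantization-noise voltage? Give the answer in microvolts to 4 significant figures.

Full-scale range = 3.11 V − (0.26 V) = 2.85 V.
LSB = 2.85 V / 2^18 = 10.8719 µV.
RMS of a uniform error over width LSB is LSB/√12 = 3.138 µV.

3.138 µV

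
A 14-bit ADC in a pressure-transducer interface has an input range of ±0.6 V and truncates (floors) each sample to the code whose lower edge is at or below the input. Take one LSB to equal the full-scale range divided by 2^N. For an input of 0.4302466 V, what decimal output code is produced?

14066

Full-scale range = 0.6 V − (-0.6 V) = 1.2 V. LSB = 1.2 V / 2^14 ≈ 73.24 µV.
(V_in − V_min) × 2^14/range = (0.4302466 − (-0.6)) × 16384/1.2 = 14066.300.
Floor → code = 14066.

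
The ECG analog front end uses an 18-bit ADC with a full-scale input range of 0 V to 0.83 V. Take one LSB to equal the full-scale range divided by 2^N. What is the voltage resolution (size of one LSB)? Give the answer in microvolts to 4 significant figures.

Range is 0.83 V.
2^18 = 262144 levels.
One LSB is 0.83 V / 262144 = 3.166 µV.

3.166 µV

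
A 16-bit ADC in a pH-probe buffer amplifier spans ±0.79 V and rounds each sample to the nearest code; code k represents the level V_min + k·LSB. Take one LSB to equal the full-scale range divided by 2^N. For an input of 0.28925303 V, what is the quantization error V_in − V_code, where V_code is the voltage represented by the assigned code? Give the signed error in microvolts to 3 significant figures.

Range = 0.79 − (-0.79) = 1.58 V. LSB = 1.58 V / 2^16 ≈ 24.11 µV.
(V_in − V_min)/LSB = (0.28925303 − (-0.79)) × 65536/1.58 = 44765.7763 → nearest code k = 44766.
V_code = -0.79 + (44766/65536) × 1.58 = 0.28925842285 V.
V_in − V_code = 0.28925303 − (0.28925842285) = −5.39 µV.

−5.39 µV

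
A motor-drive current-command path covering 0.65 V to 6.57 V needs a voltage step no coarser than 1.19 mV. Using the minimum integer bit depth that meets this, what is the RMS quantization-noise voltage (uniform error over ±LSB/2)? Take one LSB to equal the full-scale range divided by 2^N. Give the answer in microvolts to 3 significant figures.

209 µV

The full-scale span is 6.57 − (0.65) = 5.92 V.
Need 2^N ≥ 5.92 V / 1.19 mV = 4975 → N_min = 13.
One LSB is 5.92 V / 8192 = 0.72266 mV.
RMS noise = LSB/√12 = 209 µV.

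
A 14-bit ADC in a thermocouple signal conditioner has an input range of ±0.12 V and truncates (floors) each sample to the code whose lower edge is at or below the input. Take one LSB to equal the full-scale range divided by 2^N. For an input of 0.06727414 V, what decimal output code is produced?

12784

Full-scale range = 0.12 V − (-0.12 V) = 0.24 V. LSB = 0.24 V / 2^14 ≈ 14.65 µV.
code = ⌊(V_in − V_min)/LSB⌋ = ⌊(V_in − V_min) × 2^14 / range⌋
     = ⌊(0.06727414 − (-0.12)) × 16384 / 0.24⌋ = ⌊0.18727414 × 16384/0.24⌋
     = ⌊12784.581⌋ = 12784.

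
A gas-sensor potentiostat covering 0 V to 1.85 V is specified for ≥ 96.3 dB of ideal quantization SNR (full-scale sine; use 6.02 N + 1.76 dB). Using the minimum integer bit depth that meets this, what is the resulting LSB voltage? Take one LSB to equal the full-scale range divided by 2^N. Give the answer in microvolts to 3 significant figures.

28.2 µV

Full-scale range = 1.85 V.
Solving 6.02 N ≥ 96.3 − 1.76: N ≥ 15.704. Round up → N = 16.
LSB = 1.85 V ÷ 2^16 = 1.85/65536 V = 28.2 µV.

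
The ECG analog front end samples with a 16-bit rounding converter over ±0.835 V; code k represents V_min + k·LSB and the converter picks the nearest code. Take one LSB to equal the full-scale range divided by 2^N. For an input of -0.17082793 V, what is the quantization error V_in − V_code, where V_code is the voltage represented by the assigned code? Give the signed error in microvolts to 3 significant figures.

+4.59 µV

Full-scale range = 0.835 V − (-0.835 V) = 1.67 V. LSB = 1.67 V / 2^16 ≈ 25.48 µV.
(V_in − V_min)/LSB = (-0.17082793 − (-0.835)) × 65536/1.67 = 26064.1801 → nearest code k = 26064.
Reconstructed level: -0.835 + 26064 × 1.67/65536 V = -0.17083251953 V.
V_in − V_code = -0.17082793 − (-0.17083251953) = +4.59 µV.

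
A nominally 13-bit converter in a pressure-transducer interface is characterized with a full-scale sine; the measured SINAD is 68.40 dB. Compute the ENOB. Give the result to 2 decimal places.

11.07 bits

(68.40 − 1.76) / 6.02 = 66.64/6.02 = 11.0698 effective bits.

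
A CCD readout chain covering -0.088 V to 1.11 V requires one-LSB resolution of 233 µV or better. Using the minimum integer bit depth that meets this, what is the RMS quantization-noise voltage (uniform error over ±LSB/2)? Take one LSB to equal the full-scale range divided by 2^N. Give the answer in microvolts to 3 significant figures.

42.2 µV

Span: 1.11 V − (-0.088 V) = 1.198 V.
Levels needed ≥ 1.198/233 µV = 5142. 2^13 = 8192 suffices, so N_min = 13.
LSB = 1.198 V / 2^13 = 146.24 µV.
σ_q = LSB/√12 = 146.24 µV/3.4641 = 42.2 µV.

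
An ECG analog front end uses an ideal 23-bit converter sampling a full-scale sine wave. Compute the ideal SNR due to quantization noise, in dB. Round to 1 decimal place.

For an ideal N-bit converter with full-scale sine input, SNR = 6.02 N + 1.76 dB. SNR = 6.02 × 23 + 1.76 = 138.46 + 1.76 = 140.22 dB.

140.2 dB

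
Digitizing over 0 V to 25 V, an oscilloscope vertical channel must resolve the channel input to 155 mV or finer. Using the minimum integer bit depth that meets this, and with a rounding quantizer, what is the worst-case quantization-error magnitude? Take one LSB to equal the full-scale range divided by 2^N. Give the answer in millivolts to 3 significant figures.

48.8 mV

Full-scale range = 25 V.
Levels needed ≥ 25/155 mV = 161.3. 2^8 = 256 suffices, so N_min = 8.
Step size = 25/256 V = 97.656 mV.
Half an LSB is 48.8 mV.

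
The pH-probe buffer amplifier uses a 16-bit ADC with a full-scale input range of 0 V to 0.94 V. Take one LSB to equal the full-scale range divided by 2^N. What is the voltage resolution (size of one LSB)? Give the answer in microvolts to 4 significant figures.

14.34 µV

V_FS = 0.94 V.
2^16 = 65536 levels.
Step size = 0.94/65536 V = 14.34 µV.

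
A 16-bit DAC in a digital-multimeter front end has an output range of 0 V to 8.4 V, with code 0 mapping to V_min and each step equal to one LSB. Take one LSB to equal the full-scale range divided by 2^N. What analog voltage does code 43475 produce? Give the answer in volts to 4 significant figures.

5.572 V

V_FS = 8.4 V. LSB = 8.4 V / 2^16.
V_out = 0 + 43475 × (8.4/65536) V
      = 0 + 5.57236 = 5.57236 V.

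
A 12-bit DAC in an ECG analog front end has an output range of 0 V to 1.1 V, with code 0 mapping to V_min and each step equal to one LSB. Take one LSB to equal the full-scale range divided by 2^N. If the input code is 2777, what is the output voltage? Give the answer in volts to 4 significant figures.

Range is 1.1 V. LSB = 1.1 V / 2^12.
V_out = 0 + 2777 × (1.1/4096) V
      = 0 + 0.745776 = 0.745776 V.

0.7458 V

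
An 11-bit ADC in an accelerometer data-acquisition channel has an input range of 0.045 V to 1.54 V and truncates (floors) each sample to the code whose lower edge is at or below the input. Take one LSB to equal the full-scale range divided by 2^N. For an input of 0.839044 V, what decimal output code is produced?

Range = 1.54 − (0.045) = 1.495 V. LSB = 1.495 V / 2^11 ≈ 0.7300 mV.
(V_in − V_min) × 2^11/range = (0.839044 − (0.045)) × 2048/1.495 = 1087.761.
Floor → code = 1087.

1087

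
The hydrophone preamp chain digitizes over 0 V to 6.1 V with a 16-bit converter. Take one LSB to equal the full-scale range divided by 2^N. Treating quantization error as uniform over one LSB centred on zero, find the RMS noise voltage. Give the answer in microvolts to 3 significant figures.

Full-scale range = 6.1 V.
LSB = 6.1 V ÷ 2^16 = 6.1/65536 V = 93.079 µV.
σ_q = LSB/√12 = 93.079 µV/3.4641 = 26.9 µV.

26.9 µV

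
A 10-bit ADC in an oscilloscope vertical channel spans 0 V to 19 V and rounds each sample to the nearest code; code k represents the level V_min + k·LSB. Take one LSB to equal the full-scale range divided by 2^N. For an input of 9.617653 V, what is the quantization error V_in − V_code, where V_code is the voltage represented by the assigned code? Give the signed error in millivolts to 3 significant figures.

Range is 19 V. LSB = 19 V / 2^10 ≈ 18.55 mV.
Position in LSBs: (9.617653 − (0)) × 1024/19 = 518.3409; rounding gives k = 518.
Reconstructed level: 0 + 518 × 19/1024 V = 9.611328125 V.
V_in − V_code = 9.617653 − (9.611328125) = +6.32 mV.

+6.32 mV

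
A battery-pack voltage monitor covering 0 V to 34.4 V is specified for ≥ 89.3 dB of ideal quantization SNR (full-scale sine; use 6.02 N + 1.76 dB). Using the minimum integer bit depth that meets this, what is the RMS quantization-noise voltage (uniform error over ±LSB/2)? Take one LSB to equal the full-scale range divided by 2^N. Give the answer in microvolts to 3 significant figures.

303 µV

Full-scale range = 34.4 V.
N ≥ (89.3 − 1.76)/6.02 = 14.542 → N_min = 15.
One LSB is 34.4 V / 32768 = 1.0498 mV.
RMS noise = LSB/√12 = 303 µV.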